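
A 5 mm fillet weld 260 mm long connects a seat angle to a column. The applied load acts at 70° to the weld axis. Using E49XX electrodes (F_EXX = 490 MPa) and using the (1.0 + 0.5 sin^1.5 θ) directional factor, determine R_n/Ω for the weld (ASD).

R_n/Ω ≈ 197 kN

t_e = 0.707 × 5 = 3.535 mm; A_we = 3.535 × 260 = 919.1 mm².
Directional factor: 1.0 + 0.5 sin^1.5(70°) = 1.455.
F_nw = 0.6 × 490 × 1.455 = 427.9 MPa.
R_n/Ω = (427.9 × 919.1) / 2.0 × 10⁻³ = 196.6 kN.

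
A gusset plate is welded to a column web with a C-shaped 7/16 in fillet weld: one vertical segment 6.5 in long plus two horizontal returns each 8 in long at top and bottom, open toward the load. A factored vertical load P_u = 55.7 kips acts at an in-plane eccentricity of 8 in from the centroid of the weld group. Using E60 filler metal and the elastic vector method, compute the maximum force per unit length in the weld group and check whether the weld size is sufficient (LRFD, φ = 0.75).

E60XX → F_EXX = 60 ksi.
Total weld length L_w = 22.5 in. Treat welds as unit-width lines.
Centroid: x̄ = 2×8×4 / 22.5 = 2.844 in from the vertical weld.
Polar moment about centroid: J = I_x + I_y = [6.5³/12 + 2×8×3.25²] + [6.5×2.844² + 2(8³/12 + 8×1.156²)] = 351.2 in³.
Direct shear f_v = P/L_w = 55.7 / 22.5 = 2.476 kip/in (vertical).
Torsion M = P·e = 55.7 × 8 = 445.6 kip·in.
Critical point at (x, y) = (5.156, 3.25) from centroid. f_tx = M·y/J = 4.124 kip/in; f_ty = M·x/J = 6.542 kip/in.
Resultant f_max = √[f_tx² + (f_v + f_ty)²] = √[4.124² + (2.476 + 6.542)²] = 9.916 kip/in.
Capacity per unit length: φr_n = 0.75 × 0.6 × 60 × (0.707 × 0.4375) = 8.351 kip/in.
9.916 > 8.351 → NOT adequate.

f_max ≈ 9.92 kip/in; NOT adequate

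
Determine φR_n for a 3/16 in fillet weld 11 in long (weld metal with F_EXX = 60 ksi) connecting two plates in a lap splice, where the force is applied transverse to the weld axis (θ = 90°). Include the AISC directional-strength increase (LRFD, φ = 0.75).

φR_n ≈ 59.1 kip

t_e = 0.707 × 0.1875 = 0.1326 in; A_we = 0.1326 × 11 = 1.458 in².
Directional factor: 1.0 + 0.5 sin^1.5(90°) = 1.5.
F_nw = 0.6 × 60 × 1.5 = 54 ksi.
φR_n = 0.75 × 54 × 1.458 = 59.06 kip.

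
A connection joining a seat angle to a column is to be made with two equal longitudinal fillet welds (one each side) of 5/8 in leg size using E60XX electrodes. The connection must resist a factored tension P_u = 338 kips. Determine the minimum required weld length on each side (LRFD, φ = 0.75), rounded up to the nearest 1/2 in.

L = 14.5 in on each side

E60XX → F_EXX = 60 ksi.
Throat t_e = 0.707 × 0.625 = 0.4419 in.
φr_n = 0.75 × 0.6 × 60 × 0.4419 = 11.93 kips/in.
L_req = P_u / φr_n = 338 / 11.93 = 28.33 in total.
Per side: 28.33 / 2 = 14.17 in.
Round up → use L = 14.5 in on each side.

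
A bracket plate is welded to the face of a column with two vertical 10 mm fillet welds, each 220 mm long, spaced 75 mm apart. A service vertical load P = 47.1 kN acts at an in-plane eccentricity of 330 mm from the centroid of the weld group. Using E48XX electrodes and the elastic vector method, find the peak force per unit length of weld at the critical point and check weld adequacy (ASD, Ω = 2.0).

f_max ≈ 796 N/mm; adequate

E48XX → F_EXX = 480 MPa.
Total weld length L_w = 440 mm. Treat welds as unit-width lines.
Polar moment about centroid: J = 2[d³/12 + d(b/2)²] = 2[220³/12 + 220×37.5²] = 2393000 mm³.
Direct shear f_v = P/L_w = 47.1×10³ / 440 = 107 N/mm (vertical).
Torsion M = P·e = 47.1×10³ × 330 = 15543000 N·mm.
Critical point at (x, y) = (37.5, 110) from centroid. f_tx = M·y/J = 714.3 N/mm; f_ty = M·x/J = 243.5 N/mm.
Resultant f_max = √[f_tx² + (f_v + f_ty)²] = √[714.3² + (107 + 243.5)²] = 795.7 N/mm.
Capacity per unit length: r_n/Ω = (1/2.0) × 0.6 × 480 × (0.707 × 10) = 1018 N/mm.
795.7 ≤ 1018 → adequate.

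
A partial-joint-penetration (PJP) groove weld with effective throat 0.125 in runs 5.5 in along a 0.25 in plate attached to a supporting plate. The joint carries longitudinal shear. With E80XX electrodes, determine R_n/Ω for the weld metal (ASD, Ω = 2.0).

E80XX → F_EXX = 80 ksi.
Effective throat (given) t_e = 0.125 in.
A_we = 0.125 × 5.5 = 0.6875 in².
F_nw = 0.6 F_EXX = 48 ksi.
R_n/Ω = (48 × 0.6875) / 2.0 = 16.5 kips.

R_n/Ω ≈ 16.5 kips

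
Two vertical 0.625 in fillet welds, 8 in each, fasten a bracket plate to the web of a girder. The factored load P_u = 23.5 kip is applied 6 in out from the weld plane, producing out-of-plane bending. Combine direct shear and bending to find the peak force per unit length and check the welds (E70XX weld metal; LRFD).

f_max ≈ 6.77 kip/in; adequate

E70XX → F_EXX = 70 ksi.
L_w = 2 × 8 = 16 in; section modulus (unit throat) S = 2 × L²/6 = 21.33 in².
Direct shear f_v = P/L_w = 23.5/16 = 1.469 kip/in.
Moment M = P × e = 23.5 × 6 = 141 kip·in; bending f_b = M/S = 6.609 kip/in.
f_max = √(f_v² + f_b²) = √(1.469² + 6.609²) = 6.771 kip/in.
φr_n = 0.75 × 0.6 × 70 × (0.707 × 0.625) = 13.92 kip/in → adequate.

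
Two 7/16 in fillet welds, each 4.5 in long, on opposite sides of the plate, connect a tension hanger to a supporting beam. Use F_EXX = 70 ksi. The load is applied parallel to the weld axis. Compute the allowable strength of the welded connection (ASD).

R_n/Ω ≈ 58.5 kip

Effective throat t_e = 0.707 × 0.4375 = 0.3093 in.
Total length L = 9 in; A_we = 0.3093 × 9 = 2.784 in².
F_nw = 0.6 F_EXX = 0.6 × 70 = 42 ksi.
R_n = 42 × 2.784 = 116.9 kip; R_n/Ω = 116.9/2.0 = 58.46 kip.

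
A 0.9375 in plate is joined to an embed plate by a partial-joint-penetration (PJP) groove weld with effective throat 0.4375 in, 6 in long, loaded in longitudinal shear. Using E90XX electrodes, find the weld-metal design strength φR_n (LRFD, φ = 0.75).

φR_n ≈ 106 kip

E90XX → F_EXX = 90 ksi.
Effective throat (given) t_e = 0.4375 in.
A_we = 0.4375 × 6 = 2.625 in².
F_nw = 0.6 F_EXX = 54 ksi.
φR_n = 0.75 × 54 × 2.625 = 106.3 kip.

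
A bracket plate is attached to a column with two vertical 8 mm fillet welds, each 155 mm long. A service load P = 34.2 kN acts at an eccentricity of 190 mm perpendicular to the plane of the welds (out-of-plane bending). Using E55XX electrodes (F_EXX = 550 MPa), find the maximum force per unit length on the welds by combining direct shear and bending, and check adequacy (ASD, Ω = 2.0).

L_w = 2 × 155 = 310 mm; section modulus (unit throat) S = 2 × L²/6 = 8008 mm².
Direct shear f_v = P/L_w = 34.2×10³/310 = 110.3 N/mm.
Moment M = P × e = 34.2×10³ × 190 = 6498000 N·mm; bending f_b = M/S = 811.4 N/mm.
f_max = √(f_v² + f_b²) = √(110.3² + 811.4²) = 818.9 N/mm.
r_n/Ω = (1/2.0) × 0.6 × 550 × (0.707 × 8) = 933.2 N/mm → adequate.

f_max ≈ 819 N/mm; adequate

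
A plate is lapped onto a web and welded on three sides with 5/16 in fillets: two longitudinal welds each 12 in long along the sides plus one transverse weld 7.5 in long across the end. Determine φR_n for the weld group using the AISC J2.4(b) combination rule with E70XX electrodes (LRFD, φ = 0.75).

φR_n ≈ 220 kip

E70XX → F_EXX = 70 ksi.
t_e = 0.707 × 0.3125 = 0.2209 in.
R_nwl = 0.6 × 70 × 0.2209 × 24 = 222.7 kip (longitudinal, 2 welds).
R_nwt = 0.6 × 70 × 0.2209 × 7.5 = 69.6 kip (transverse, base value).
(i) R_nwl + R_nwt = 292.3 kip; (ii) 0.85 R_nwl + 1.5 R_nwt = 293.7 kip.
R_n = max = 293.7 kip [governs: (ii)]; φR_n = 220.3 kip.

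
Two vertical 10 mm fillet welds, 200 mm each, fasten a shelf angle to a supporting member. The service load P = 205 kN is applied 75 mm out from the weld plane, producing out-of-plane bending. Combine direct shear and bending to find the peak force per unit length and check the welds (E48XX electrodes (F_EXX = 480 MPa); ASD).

L_w = 2 × 200 = 400 mm; section modulus (unit throat) S = 2 × L²/6 = 13330 mm².
Direct shear f_v = P/L_w = 205×10³/400 = 512.5 N/mm.
Moment M = P × e = 205×10³ × 75 = 15375000 N·mm; bending f_b = M/S = 1153 N/mm.
f_max = √(f_v² + f_b²) = √(512.5² + 1153²) = 1262 N/mm.
r_n/Ω = (1/2.0) × 0.6 × 480 × (0.707 × 10) = 1018 N/mm → NOT adequate.

f_max ≈ 1260 N/mm; NOT adequate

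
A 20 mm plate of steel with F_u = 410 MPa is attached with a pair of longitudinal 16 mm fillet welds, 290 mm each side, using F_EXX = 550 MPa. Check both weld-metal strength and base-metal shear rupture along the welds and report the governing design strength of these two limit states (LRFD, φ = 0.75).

φR_n ≈ 1620 kN (weld metal governs)

t_e = 0.707 × 16 = 11.31 mm; L = 580 mm.
Weld metal: φR_n = 0.75 × 0.6 × 550 × 11.31 × 580 × 10⁻³ = 1624 kN.
Base metal (shear rupture): φR_n = 0.75 × 0.6 × 410 × 20 × 580 × 10⁻³ = 2140 kN.
Governing: weld metal.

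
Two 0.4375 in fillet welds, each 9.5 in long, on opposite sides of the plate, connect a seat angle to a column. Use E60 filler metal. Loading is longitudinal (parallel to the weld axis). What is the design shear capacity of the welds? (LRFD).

φR_n ≈ 159 kips

E60XX → F_EXX = 60 ksi.
Effective throat t_e = 0.707 × 0.4375 = 0.3093 in.
Total length L = 19 in; A_we = 0.3093 × 19 = 5.877 in².
F_nw = 0.6 F_EXX = 0.6 × 60 = 36 ksi.
φR_n = 0.75 × 36 × 5.877 = 158.7 kips.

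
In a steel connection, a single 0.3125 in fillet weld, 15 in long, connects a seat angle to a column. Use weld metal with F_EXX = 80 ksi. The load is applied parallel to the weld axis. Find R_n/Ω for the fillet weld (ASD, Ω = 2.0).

Effective throat t_e = 0.707 × 0.3125 = 0.2209 in.
Total length L = 15 in; A_we = 0.2209 × 15 = 3.314 in².
F_nw = 0.6 F_EXX = 0.6 × 80 = 48 ksi.
R_n = 48 × 3.314 = 159.1 kip; R_n/Ω = 159.1/2.0 = 79.54 kip.

R_n/Ω ≈ 79.5 kip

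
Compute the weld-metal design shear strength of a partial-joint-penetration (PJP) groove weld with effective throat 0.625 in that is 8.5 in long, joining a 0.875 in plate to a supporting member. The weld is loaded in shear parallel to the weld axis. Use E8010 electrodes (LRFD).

φR_n ≈ 191 kip

E80XX → F_EXX = 80 ksi.
Effective throat (given) t_e = 0.625 in.
A_we = 0.625 × 8.5 = 5.312 in².
F_nw = 0.6 F_EXX = 48 ksi.
φR_n = 0.75 × 48 × 5.312 = 191.2 kip.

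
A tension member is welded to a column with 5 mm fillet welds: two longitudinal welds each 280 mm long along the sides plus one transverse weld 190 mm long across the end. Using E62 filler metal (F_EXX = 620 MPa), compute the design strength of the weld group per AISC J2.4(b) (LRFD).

t_e = 0.707 × 5 = 3.535 mm.
R_nwl = 0.6 × 620 × 3.535 × 560 × 10⁻³ = 736.4 kN (longitudinal, 2 welds).
R_nwt = 0.6 × 620 × 3.535 × 190 × 10⁻³ = 249.9 kN (transverse, base value).
(i) R_nwl + R_nwt = 986.3 kN; (ii) 0.85 R_nwl + 1.5 R_nwt = 1001 kN.
R_n = max = 1001 kN [governs: (ii)]; φR_n = 750.5 kN.

φR_n ≈ 751 kN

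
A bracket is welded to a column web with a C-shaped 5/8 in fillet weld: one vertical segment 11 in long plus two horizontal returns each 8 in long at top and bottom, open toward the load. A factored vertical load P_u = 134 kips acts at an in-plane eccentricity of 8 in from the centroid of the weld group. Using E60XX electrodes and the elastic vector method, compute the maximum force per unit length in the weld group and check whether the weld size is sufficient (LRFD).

E60XX → F_EXX = 60 ksi.
Total weld length L_w = 27 in. Treat welds as unit-width lines.
Centroid: x̄ = 2×8×4 / 27 = 2.37 in from the vertical weld.
Polar moment about centroid: J = I_x + I_y = [11³/12 + 2×8×5.5²] + [11×2.37² + 2(8³/12 + 8×1.63²)] = 784.5 in³.
Direct shear f_v = P/L_w = 134 / 27 = 4.963 kip/in (vertical).
Torsion M = P·e = 134 × 8 = 1072 kip·in.
Critical point at (x, y) = (5.63, 5.5) from centroid. f_tx = M·y/J = 7.515 kip/in; f_ty = M·x/J = 7.692 kip/in.
Resultant f_max = √[f_tx² + (f_v + f_ty)²] = √[7.515² + (4.963 + 7.692)²] = 14.72 kip/in.
Capacity per unit length: φr_n = 0.75 × 0.6 × 60 × (0.707 × 0.625) = 11.93 kip/in.
14.72 > 11.93 → NOT adequate.

f_max ≈ 14.7 kip/in; NOT adequate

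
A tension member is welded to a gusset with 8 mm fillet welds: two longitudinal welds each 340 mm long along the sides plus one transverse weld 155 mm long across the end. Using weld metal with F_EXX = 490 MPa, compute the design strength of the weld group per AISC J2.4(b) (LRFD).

t_e = 0.707 × 8 = 5.656 mm.
R_nwl = 0.6 × 490 × 5.656 × 680 × 10⁻³ = 1131 kN (longitudinal, 2 welds).
R_nwt = 0.6 × 490 × 5.656 × 155 × 10⁻³ = 257.7 kN (transverse, base value).
(i) R_nwl + R_nwt = 1388 kN; (ii) 0.85 R_nwl + 1.5 R_nwt = 1348 kN.
R_n = max = 1388 kN [governs: (i)]; φR_n = 1041 kN.

φR_n ≈ 1040 kN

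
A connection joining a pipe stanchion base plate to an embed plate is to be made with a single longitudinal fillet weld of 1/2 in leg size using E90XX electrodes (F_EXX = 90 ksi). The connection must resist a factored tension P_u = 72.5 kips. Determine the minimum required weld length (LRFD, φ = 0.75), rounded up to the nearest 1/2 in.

L = 5.5 in

Throat t_e = 0.707 × 0.5 = 0.3535 in.
φr_n = 0.75 × 0.6 × 90 × 0.3535 = 14.32 kips/in.
L_req = P_u / φr_n = 72.5 / 14.32 = 5.064 in total.
Round up → use L = 5.5 in.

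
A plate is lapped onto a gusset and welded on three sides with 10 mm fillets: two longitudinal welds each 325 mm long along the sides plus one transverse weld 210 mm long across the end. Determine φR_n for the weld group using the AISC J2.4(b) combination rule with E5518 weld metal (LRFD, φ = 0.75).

φR_n ≈ 1520 kN

E55XX → F_EXX = 550 MPa.
t_e = 0.707 × 10 = 7.07 mm.
R_nwl = 0.6 × 550 × 7.07 × 650 × 10⁻³ = 1517 kN (longitudinal, 2 welds).
R_nwt = 0.6 × 550 × 7.07 × 210 × 10⁻³ = 490 kN (transverse, base value).
(i) R_nwl + R_nwt = 2006 kN; (ii) 0.85 R_nwl + 1.5 R_nwt = 2024 kN.
R_n = max = 2024 kN [governs: (ii)]; φR_n = 1518 kN.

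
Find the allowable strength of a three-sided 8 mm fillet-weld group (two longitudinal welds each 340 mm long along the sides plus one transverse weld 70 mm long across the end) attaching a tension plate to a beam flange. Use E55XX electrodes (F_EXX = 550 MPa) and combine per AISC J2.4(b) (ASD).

t_e = 0.707 × 8 = 5.656 mm.
R_nwl = 0.6 × 550 × 5.656 × 680 × 10⁻³ = 1269 kN (longitudinal, 2 welds).
R_nwt = 0.6 × 550 × 5.656 × 70 × 10⁻³ = 130.7 kN (transverse, base value).
(i) R_nwl + R_nwt = 1400 kN; (ii) 0.85 R_nwl + 1.5 R_nwt = 1275 kN.
R_n = max = 1400 kN [governs: (i)]; R_n/Ω = 699.9 kN.

R_n/Ω ≈ 700 kN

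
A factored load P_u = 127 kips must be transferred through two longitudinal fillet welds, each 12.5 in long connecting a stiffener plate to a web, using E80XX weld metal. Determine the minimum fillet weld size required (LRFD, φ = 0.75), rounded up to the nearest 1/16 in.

w = 1/4 in

E80XX → F_EXX = 80 ksi.
Total weld length L = 25 in.
Required throat t_e = P_u / (φ × 0.6 F_EXX × L) = 127 / (0.75 × 0.6 × 80 × 25) = 0.1411 in.
Required leg w = t_e / 0.707 = 0.1996 in → use 1/4 in.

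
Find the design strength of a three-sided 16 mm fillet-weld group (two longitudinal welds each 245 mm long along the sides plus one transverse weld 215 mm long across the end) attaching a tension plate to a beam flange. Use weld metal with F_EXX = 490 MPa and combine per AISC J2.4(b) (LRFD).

φR_n ≈ 1840 kN

t_e = 0.707 × 16 = 11.31 mm.
R_nwl = 0.6 × 490 × 11.31 × 490 × 10⁻³ = 1630 kN (longitudinal, 2 welds).
R_nwt = 0.6 × 490 × 11.31 × 215 × 10⁻³ = 715 kN (transverse, base value).
(i) R_nwl + R_nwt = 2345 kN; (ii) 0.85 R_nwl + 1.5 R_nwt = 2458 kN.
R_n = max = 2458 kN [governs: (ii)]; φR_n = 1843 kN.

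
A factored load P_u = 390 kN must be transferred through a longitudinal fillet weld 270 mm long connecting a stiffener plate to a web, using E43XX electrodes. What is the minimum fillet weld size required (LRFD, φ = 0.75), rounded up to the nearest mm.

w = 11 mm

E43XX → F_EXX = 430 MPa.
Total weld length L = 270 mm.
Required throat t_e = P_u / (φ × 0.6 F_EXX × L) = 390 / (0.75 × 0.6 × 430 × 270 × 10⁻³) = 7.465 mm.
Required leg w = t_e / 0.707 = 10.56 mm → use 11 mm.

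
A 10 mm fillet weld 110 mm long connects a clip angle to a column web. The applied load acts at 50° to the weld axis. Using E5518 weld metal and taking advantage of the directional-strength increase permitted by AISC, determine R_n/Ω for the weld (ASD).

R_n/Ω ≈ 171 kN

E55XX → F_EXX = 550 MPa.
t_e = 0.707 × 10 = 7.07 mm; A_we = 7.07 × 110 = 777.7 mm².
Directional factor: 1.0 + 0.5 sin^1.5(50°) = 1.335.
F_nw = 0.6 × 550 × 1.335 = 440.6 MPa.
R_n/Ω = (440.6 × 777.7) / 2.0 × 10⁻³ = 171.3 kN.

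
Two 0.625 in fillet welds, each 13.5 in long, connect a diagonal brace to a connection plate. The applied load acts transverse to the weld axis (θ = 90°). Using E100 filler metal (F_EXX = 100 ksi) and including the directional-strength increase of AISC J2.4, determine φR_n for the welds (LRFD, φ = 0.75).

φR_n ≈ 805 kips

t_e = 0.707 × 0.625 = 0.4419 in; A_we = 0.4419 × 27 = 11.93 in².
Directional factor: 1.0 + 0.5 sin^1.5(90°) = 1.5.
F_nw = 0.6 × 100 × 1.5 = 90 ksi.
φR_n = 0.75 × 90 × 11.93 = 805.3 kips.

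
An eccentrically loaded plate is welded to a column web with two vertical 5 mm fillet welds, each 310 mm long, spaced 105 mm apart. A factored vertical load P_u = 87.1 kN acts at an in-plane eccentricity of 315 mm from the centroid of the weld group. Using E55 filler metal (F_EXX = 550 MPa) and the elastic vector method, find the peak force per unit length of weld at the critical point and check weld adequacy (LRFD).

Total weld length L_w = 620 mm. Treat welds as unit-width lines.
Polar moment about centroid: J = 2[d³/12 + d(b/2)²] = 2[310³/12 + 310×52.5²] = 6674000 mm³.
Direct shear f_v = P/L_w = 87.1×10³ / 620 = 140.5 N/mm (vertical).
Torsion M = P·e = 87.1×10³ × 315 = 27436000 N·mm.
Critical point at (x, y) = (52.5, 155) from centroid. f_tx = M·y/J = 637.2 N/mm; f_ty = M·x/J = 215.8 N/mm.
Resultant f_max = √[f_tx² + (f_v + f_ty)²] = √[637.2² + (140.5 + 215.8)²] = 730 N/mm.
Capacity per unit length: φr_n = 0.75 × 0.6 × 550 × (0.707 × 5) = 874.9 N/mm.
730 ≤ 874.9 → adequate.

f_max ≈ 730 N/mm; adequate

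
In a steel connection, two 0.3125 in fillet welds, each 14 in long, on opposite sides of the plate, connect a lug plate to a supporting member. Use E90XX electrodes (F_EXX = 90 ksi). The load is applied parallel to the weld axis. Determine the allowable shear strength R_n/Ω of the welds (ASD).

Effective throat t_e = 0.707 × 0.3125 = 0.2209 in.
Total length L = 28 in; A_we = 0.2209 × 28 = 6.186 in².
F_nw = 0.6 F_EXX = 0.6 × 90 = 54 ksi.
R_n = 54 × 6.186 = 334.1 kips; R_n/Ω = 334.1/2.0 = 167 kips.

R_n/Ω ≈ 167 kips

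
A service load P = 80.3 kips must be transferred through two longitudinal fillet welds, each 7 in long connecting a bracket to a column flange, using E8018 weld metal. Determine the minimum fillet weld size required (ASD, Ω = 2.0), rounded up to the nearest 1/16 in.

w = 3/8 in

E80XX → F_EXX = 80 ksi.
Total weld length L = 14 in.
Required throat t_e = P × Ω / (0.6 F_EXX × L) = 80.3 × 2.0 / (0.6 × 80 × 14) = 0.239 in.
Required leg w = t_e / 0.707 = 0.338 in → use 3/8 in.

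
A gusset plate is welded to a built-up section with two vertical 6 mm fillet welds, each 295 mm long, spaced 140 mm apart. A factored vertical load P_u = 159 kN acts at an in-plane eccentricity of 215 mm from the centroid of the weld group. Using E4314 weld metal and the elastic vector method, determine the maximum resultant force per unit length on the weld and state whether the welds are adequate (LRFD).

f_max ≈ 927 N/mm; NOT adequate

E43XX → F_EXX = 430 MPa.
Total weld length L_w = 590 mm. Treat welds as unit-width lines.
Polar moment about centroid: J = 2[d³/12 + d(b/2)²] = 2[295³/12 + 295×70²] = 7170000 mm³.
Direct shear f_v = P/L_w = 159×10³ / 590 = 269.5 N/mm (vertical).
Torsion M = P·e = 159×10³ × 215 = 34185000 N·mm.
Critical point at (x, y) = (70, 147.5) from centroid. f_tx = M·y/J = 703.3 N/mm; f_ty = M·x/J = 333.8 N/mm.
Resultant f_max = √[f_tx² + (f_v + f_ty)²] = √[703.3² + (269.5 + 333.8)²] = 926.6 N/mm.
Capacity per unit length: φr_n = 0.75 × 0.6 × 430 × (0.707 × 6) = 820.8 N/mm.
926.6 > 820.8 → NOT adequate.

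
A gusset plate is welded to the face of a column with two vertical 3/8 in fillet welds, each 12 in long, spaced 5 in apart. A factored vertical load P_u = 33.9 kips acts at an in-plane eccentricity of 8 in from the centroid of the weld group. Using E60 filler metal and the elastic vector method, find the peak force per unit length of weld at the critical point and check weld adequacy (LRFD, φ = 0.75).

f_max ≈ 4.75 kip/in; adequate

E60XX → F_EXX = 60 ksi.
Total weld length L_w = 24 in. Treat welds as unit-width lines.
Polar moment about centroid: J = 2[d³/12 + d(b/2)²] = 2[12³/12 + 12×2.5²] = 438 in³.
Direct shear f_v = P/L_w = 33.9 / 24 = 1.412 kip/in (vertical).
Torsion M = P·e = 33.9 × 8 = 271.2 kip·in.
Critical point at (x, y) = (2.5, 6) from centroid. f_tx = M·y/J = 3.715 kip/in; f_ty = M·x/J = 1.548 kip/in.
Resultant f_max = √[f_tx² + (f_v + f_ty)²] = √[3.715² + (1.412 + 1.548)²] = 4.75 kip/in.
Capacity per unit length: φr_n = 0.75 × 0.6 × 60 × (0.707 × 0.375) = 7.158 kip/in.
4.75 ≤ 7.158 → adequate.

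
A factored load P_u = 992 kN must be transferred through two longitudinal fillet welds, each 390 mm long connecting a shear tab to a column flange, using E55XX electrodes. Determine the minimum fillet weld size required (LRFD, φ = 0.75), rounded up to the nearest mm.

w = 8 mm

E55XX → F_EXX = 550 MPa.
Total weld length L = 780 mm.
Required throat t_e = P_u / (φ × 0.6 F_EXX × L) = 992 / (0.75 × 0.6 × 550 × 780 × 10⁻³) = 5.139 mm.
Required leg w = t_e / 0.707 = 7.268 mm → use 8 mm.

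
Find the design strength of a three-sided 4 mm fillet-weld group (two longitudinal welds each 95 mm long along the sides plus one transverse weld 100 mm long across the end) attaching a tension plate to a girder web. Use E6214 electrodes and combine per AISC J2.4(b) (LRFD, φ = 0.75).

E62XX → F_EXX = 620 MPa.
t_e = 0.707 × 4 = 2.828 mm.
R_nwl = 0.6 × 620 × 2.828 × 190 × 10⁻³ = 199.9 kN (longitudinal, 2 welds).
R_nwt = 0.6 × 620 × 2.828 × 100 × 10⁻³ = 105.2 kN (transverse, base value).
(i) R_nwl + R_nwt = 305.1 kN; (ii) 0.85 R_nwl + 1.5 R_nwt = 327.7 kN.
R_n = max = 327.7 kN [governs: (ii)]; φR_n = 245.8 kN.

φR_n ≈ 246 kN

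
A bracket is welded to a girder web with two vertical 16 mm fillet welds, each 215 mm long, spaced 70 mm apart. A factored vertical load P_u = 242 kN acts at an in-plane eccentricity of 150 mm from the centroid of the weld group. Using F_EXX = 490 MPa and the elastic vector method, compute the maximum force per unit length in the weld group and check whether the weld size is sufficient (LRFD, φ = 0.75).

f_max ≈ 2120 N/mm; adequate

Total weld length L_w = 430 mm. Treat welds as unit-width lines.
Polar moment about centroid: J = 2[d³/12 + d(b/2)²] = 2[215³/12 + 215×35²] = 2183000 mm³.
Direct shear f_v = P/L_w = 242×10³ / 430 = 562.8 N/mm (vertical).
Torsion M = P·e = 242×10³ × 150 = 36300000 N·mm.
Critical point at (x, y) = (35, 107.5) from centroid. f_tx = M·y/J = 1787 N/mm; f_ty = M·x/J = 582 N/mm.
Resultant f_max = √[f_tx² + (f_v + f_ty)²] = √[1787² + (562.8 + 582)²] = 2123 N/mm.
Capacity per unit length: φr_n = 0.75 × 0.6 × 490 × (0.707 × 16) = 2494 N/mm.
2123 ≤ 2494 → adequate.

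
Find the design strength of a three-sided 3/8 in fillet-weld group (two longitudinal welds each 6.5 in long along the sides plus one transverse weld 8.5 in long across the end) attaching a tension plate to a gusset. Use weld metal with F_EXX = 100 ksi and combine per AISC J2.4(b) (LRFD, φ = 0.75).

φR_n ≈ 284 kip

t_e = 0.707 × 0.375 = 0.2651 in.
R_nwl = 0.6 × 100 × 0.2651 × 13 = 206.8 kip (longitudinal, 2 welds).
R_nwt = 0.6 × 100 × 0.2651 × 8.5 = 135.2 kip (transverse, base value).
(i) R_nwl + R_nwt = 342 kip; (ii) 0.85 R_nwl + 1.5 R_nwt = 378.6 kip.
R_n = max = 378.6 kip [governs: (ii)]; φR_n = 283.9 kip.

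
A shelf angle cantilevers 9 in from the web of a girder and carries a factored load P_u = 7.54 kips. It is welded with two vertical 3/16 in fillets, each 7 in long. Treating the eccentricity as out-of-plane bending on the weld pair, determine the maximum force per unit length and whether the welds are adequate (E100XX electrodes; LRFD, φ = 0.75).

f_max ≈ 4.19 kip/in; adequate

E100XX → F_EXX = 100 ksi.
L_w = 2 × 7 = 14 in; section modulus (unit throat) S = 2 × L²/6 = 16.33 in².
Direct shear f_v = P/L_w = 7.54/14 = 0.5386 kip/in.
Moment M = P × e = 7.54 × 9 = 67.86 kip·in; bending f_b = M/S = 4.155 kip/in.
f_max = √(f_v² + f_b²) = √(0.5386² + 4.155²) = 4.189 kip/in.
φr_n = 0.75 × 0.6 × 100 × (0.707 × 0.1875) = 5.965 kip/in → adequate.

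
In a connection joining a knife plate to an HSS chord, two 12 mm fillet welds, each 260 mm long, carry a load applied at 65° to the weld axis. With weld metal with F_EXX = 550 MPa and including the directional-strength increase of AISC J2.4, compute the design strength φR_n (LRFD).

t_e = 0.707 × 12 = 8.484 mm; A_we = 8.484 × 520 = 4412 mm².
Directional factor: 1.0 + 0.5 sin^1.5(65°) = 1.431.
F_nw = 0.6 × 550 × 1.431 = 472.4 MPa.
φR_n = 0.75 × 472.4 × 4412 × 10⁻³ = 1563 kN.

φR_n ≈ 1560 kN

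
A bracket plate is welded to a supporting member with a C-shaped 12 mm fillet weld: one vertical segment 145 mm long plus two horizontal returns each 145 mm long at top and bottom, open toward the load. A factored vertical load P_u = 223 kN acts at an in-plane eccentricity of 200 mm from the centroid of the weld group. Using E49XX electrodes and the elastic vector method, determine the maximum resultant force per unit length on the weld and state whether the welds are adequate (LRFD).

f_max ≈ 2360 N/mm; NOT adequate

E49XX → F_EXX = 490 MPa.
Total weld length L_w = 435 mm. Treat welds as unit-width lines.
Centroid: x̄ = 2×145×72.5 / 435 = 48.33 mm from the vertical weld.
Polar moment about centroid: J = I_x + I_y = [145³/12 + 2×145×72.5²] + [145×48.33² + 2(145³/12 + 145×24.17²)] = 2795000 mm³.
Direct shear f_v = P/L_w = 223×10³ / 435 = 512.6 N/mm (vertical).
Torsion M = P·e = 223×10³ × 200 = 44600000 N·mm.
Critical point at (x, y) = (96.67, 72.5) from centroid. f_tx = M·y/J = 1157 N/mm; f_ty = M·x/J = 1543 N/mm.
Resultant f_max = √[f_tx² + (f_v + f_ty)²] = √[1157² + (512.6 + 1543)²] = 2359 N/mm.
Capacity per unit length: φr_n = 0.75 × 0.6 × 490 × (0.707 × 12) = 1871 N/mm.
2359 > 1871 → NOT adequate.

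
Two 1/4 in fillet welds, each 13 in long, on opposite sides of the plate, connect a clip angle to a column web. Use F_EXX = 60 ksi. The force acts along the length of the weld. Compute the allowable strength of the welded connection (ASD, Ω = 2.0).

Effective throat t_e = 0.707 × 0.25 = 0.1767 in.
Total length L = 26 in; A_we = 0.1767 × 26 = 4.595 in².
F_nw = 0.6 F_EXX = 0.6 × 60 = 36 ksi.
R_n = 36 × 4.595 = 165.4 kips; R_n/Ω = 165.4/2.0 = 82.72 kips.

R_n/Ω ≈ 82.7 kips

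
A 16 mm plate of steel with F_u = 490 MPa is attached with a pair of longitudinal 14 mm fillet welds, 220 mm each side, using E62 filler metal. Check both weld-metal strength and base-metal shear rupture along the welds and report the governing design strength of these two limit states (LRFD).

φR_n ≈ 1220 kN (weld metal governs)

E62XX → F_EXX = 620 MPa.
t_e = 0.707 × 14 = 9.898 mm; L = 440 mm.
Weld metal: φR_n = 0.75 × 0.6 × 620 × 9.898 × 440 × 10⁻³ = 1215 kN.
Base metal (shear rupture): φR_n = 0.75 × 0.6 × 490 × 16 × 440 × 10⁻³ = 1552 kN.
Governing: weld metal.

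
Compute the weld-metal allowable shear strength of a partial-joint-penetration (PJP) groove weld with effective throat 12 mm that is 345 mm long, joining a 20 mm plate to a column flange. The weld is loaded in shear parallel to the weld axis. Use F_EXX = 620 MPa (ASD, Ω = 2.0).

R_n/Ω ≈ 770 kN

Effective throat (given) t_e = 12 mm.
A_we = 12 × 345 = 4140 mm².
F_nw = 0.6 F_EXX = 372 MPa.
R_n/Ω = (372 × 4140) / 2.0 × 10⁻³ = 770 kN.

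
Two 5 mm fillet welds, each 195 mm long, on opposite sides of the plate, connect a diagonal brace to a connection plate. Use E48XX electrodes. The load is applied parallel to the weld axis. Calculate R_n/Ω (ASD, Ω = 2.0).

R_n/Ω ≈ 199 kN

E48XX → F_EXX = 480 MPa.
Effective throat t_e = 0.707 × 5 = 3.535 mm.
Total length L = 390 mm; A_we = 3.535 × 390 = 1379 mm².
F_nw = 0.6 F_EXX = 0.6 × 480 = 288 MPa.
R_n = 288 × 1379 × 10⁻³ = 397.1 kN; R_n/Ω = 397.1/2.0 = 198.5 kN.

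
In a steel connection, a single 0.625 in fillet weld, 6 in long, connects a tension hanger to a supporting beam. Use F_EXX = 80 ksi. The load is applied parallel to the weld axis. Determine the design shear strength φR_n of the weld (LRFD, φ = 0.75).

φR_n ≈ 95.4 kips

Effective throat t_e = 0.707 × 0.625 = 0.4419 in.
Total length L = 6 in; A_we = 0.4419 × 6 = 2.651 in².
F_nw = 0.6 F_EXX = 0.6 × 80 = 48 ksi.
φR_n = 0.75 × 48 × 2.651 = 95.44 kips.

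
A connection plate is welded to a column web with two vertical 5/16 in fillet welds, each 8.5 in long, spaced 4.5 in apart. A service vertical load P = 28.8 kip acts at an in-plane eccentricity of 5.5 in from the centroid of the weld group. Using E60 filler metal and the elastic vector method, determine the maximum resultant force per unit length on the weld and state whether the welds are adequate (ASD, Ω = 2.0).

E60XX → F_EXX = 60 ksi.
Total weld length L_w = 17 in. Treat welds as unit-width lines.
Polar moment about centroid: J = 2[d³/12 + d(b/2)²] = 2[8.5³/12 + 8.5×2.25²] = 188.4 in³.
Direct shear f_v = P/L_w = 28.8 / 17 = 1.694 kip/in (vertical).
Torsion M = P·e = 28.8 × 5.5 = 158.4 kip·in.
Critical point at (x, y) = (2.25, 4.25) from centroid. f_tx = M·y/J = 3.573 kip/in; f_ty = M·x/J = 1.892 kip/in.
Resultant f_max = √[f_tx² + (f_v + f_ty)²] = √[3.573² + (1.694 + 1.892)²] = 5.062 kip/in.
Capacity per unit length: r_n/Ω = (1/2.0) × 0.6 × 60 × (0.707 × 0.3125) = 3.977 kip/in.
5.062 > 3.977 → NOT adequate.

f_max ≈ 5.06 kip/in; NOT adequate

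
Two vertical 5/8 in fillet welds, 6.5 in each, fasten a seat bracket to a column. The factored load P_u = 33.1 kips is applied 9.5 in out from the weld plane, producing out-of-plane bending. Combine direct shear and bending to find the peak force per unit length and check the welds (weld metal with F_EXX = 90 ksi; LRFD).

f_max ≈ 22.5 kip/in; NOT adequate

L_w = 2 × 6.5 = 13 in; section modulus (unit throat) S = 2 × L²/6 = 14.08 in².
Direct shear f_v = P/L_w = 33.1/13 = 2.546 kip/in.
Moment M = P × e = 33.1 × 9.5 = 314.45 kip·in; bending f_b = M/S = 22.33 kip/in.
f_max = √(f_v² + f_b²) = √(2.546² + 22.33²) = 22.47 kip/in.
φr_n = 0.75 × 0.6 × 90 × (0.707 × 0.625) = 17.9 kip/in → NOT adequate.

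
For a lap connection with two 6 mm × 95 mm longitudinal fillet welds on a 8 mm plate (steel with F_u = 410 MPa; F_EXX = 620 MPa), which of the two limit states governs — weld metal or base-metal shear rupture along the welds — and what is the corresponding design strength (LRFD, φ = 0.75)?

t_e = 0.707 × 6 = 4.242 mm; L = 190 mm.
Weld metal: φR_n = 0.75 × 0.6 × 620 × 4.242 × 190 × 10⁻³ = 224.9 kN.
Base metal (shear rupture): φR_n = 0.75 × 0.6 × 410 × 8 × 190 × 10⁻³ = 280.4 kN.
Governing: weld metal.

φR_n ≈ 225 kN (weld metal governs)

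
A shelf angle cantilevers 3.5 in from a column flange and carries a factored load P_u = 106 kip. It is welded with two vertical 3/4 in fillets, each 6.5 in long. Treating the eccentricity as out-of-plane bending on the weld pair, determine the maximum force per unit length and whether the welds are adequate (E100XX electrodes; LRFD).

f_max ≈ 27.6 kip/in; NOT adequate

E100XX → F_EXX = 100 ksi.
L_w = 2 × 6.5 = 13 in; section modulus (unit throat) S = 2 × L²/6 = 14.08 in².
Direct shear f_v = P/L_w = 106/13 = 8.154 kip/in.
Moment M = P × e = 106 × 3.5 = 371 kip·in; bending f_b = M/S = 26.34 kip/in.
f_max = √(f_v² + f_b²) = √(8.154² + 26.34²) = 27.58 kip/in.
φr_n = 0.75 × 0.6 × 100 × (0.707 × 0.75) = 23.86 kip/in → NOT adequate.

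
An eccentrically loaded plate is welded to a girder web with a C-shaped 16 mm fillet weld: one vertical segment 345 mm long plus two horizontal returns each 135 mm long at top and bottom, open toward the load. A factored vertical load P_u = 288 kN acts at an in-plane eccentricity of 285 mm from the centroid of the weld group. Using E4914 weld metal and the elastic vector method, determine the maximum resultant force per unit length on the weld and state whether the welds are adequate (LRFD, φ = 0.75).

E49XX → F_EXX = 490 MPa.
Total weld length L_w = 615 mm. Treat welds as unit-width lines.
Centroid: x̄ = 2×135×67.5 / 615 = 29.63 mm from the vertical weld.
Polar moment about centroid: J = I_x + I_y = [345³/12 + 2×135×172.5²] + [345×29.63² + 2(135³/12 + 135×37.87²)] = 12560000 mm³.
Direct shear f_v = P/L_w = 288×10³ / 615 = 468.3 N/mm (vertical).
Torsion M = P·e = 288×10³ × 285 = 82080000 N·mm.
Critical point at (x, y) = (105.4, 172.5) from centroid. f_tx = M·y/J = 1128 N/mm; f_ty = M·x/J = 688.8 N/mm.
Resultant f_max = √[f_tx² + (f_v + f_ty)²] = √[1128² + (468.3 + 688.8)²] = 1616 N/mm.
Capacity per unit length: φr_n = 0.75 × 0.6 × 490 × (0.707 × 16) = 2494 N/mm.
1616 ≤ 2494 → adequate.

f_max ≈ 1620 N/mm; adequate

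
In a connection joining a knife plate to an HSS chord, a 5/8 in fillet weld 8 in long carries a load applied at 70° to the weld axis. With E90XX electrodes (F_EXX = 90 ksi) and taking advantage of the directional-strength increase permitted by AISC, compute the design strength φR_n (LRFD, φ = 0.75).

t_e = 0.707 × 0.625 = 0.4419 in; A_we = 0.4419 × 8 = 3.535 in².
Directional factor: 1.0 + 0.5 sin^1.5(70°) = 1.455.
F_nw = 0.6 × 90 × 1.455 = 78.59 ksi.
φR_n = 0.75 × 78.59 × 3.535 = 208.4 kips.

φR_n ≈ 208 kips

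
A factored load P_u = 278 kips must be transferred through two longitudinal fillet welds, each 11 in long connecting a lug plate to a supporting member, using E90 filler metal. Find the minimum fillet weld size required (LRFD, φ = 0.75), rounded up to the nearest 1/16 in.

w = 1/2 in

E90XX → F_EXX = 90 ksi.
Total weld length L = 22 in.
Required throat t_e = P_u / (φ × 0.6 F_EXX × L) = 278 / (0.75 × 0.6 × 90 × 22) = 0.312 in.
Required leg w = t_e / 0.707 = 0.4413 in → use 1/2 in.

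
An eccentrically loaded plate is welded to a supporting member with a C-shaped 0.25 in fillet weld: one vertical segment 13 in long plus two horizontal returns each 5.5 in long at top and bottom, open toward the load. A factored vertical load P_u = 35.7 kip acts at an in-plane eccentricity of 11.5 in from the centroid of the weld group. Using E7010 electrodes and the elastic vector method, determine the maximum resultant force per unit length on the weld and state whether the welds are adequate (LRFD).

E70XX → F_EXX = 70 ksi.
Total weld length L_w = 24 in. Treat welds as unit-width lines.
Centroid: x̄ = 2×5.5×2.75 / 24 = 1.26 in from the vertical weld.
Polar moment about centroid: J = I_x + I_y = [13³/12 + 2×5.5×6.5²] + [13×1.26² + 2(5.5³/12 + 5.5×1.49²)] = 720.6 in³.
Direct shear f_v = P/L_w = 35.7 / 24 = 1.488 kip/in (vertical).
Torsion M = P·e = 35.7 × 11.5 = 410.55 kip·in.
Critical point at (x, y) = (4.24, 6.5) from centroid. f_tx = M·y/J = 3.703 kip/in; f_ty = M·x/J = 2.415 kip/in.
Resultant f_max = √[f_tx² + (f_v + f_ty)²] = √[3.703² + (1.488 + 2.415)²] = 5.38 kip/in.
Capacity per unit length: φr_n = 0.75 × 0.6 × 70 × (0.707 × 0.25) = 5.568 kip/in.
5.38 ≤ 5.568 → adequate.

f_max ≈ 5.38 kip/in; adequate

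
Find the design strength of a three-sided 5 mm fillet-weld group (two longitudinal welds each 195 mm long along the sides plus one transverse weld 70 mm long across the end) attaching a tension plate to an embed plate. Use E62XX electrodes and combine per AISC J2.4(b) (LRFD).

E62XX → F_EXX = 620 MPa.
t_e = 0.707 × 5 = 3.535 mm.
R_nwl = 0.6 × 620 × 3.535 × 390 × 10⁻³ = 512.9 kN (longitudinal, 2 welds).
R_nwt = 0.6 × 620 × 3.535 × 70 × 10⁻³ = 92.05 kN (transverse, base value).
(i) R_nwl + R_nwt = 604.9 kN; (ii) 0.85 R_nwl + 1.5 R_nwt = 574 kN.
R_n = max = 604.9 kN [governs: (i)]; φR_n = 453.7 kN.

φR_n ≈ 454 kN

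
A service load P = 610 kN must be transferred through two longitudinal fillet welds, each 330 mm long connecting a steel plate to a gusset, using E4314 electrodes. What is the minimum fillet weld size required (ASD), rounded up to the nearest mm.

E43XX → F_EXX = 430 MPa.
Total weld length L = 660 mm.
Required throat t_e = P × Ω / (0.6 F_EXX × L) = 610 × 2.0 / (0.6 × 430 × 660 × 10⁻³) = 7.165 mm.
Required leg w = t_e / 0.707 = 10.13 mm → use 11 mm.

w = 11 mm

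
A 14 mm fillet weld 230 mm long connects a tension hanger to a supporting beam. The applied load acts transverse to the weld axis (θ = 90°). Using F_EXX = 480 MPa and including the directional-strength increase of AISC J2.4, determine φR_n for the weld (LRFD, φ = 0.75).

t_e = 0.707 × 14 = 9.898 mm; A_we = 9.898 × 230 = 2277 mm².
Directional factor: 1.0 + 0.5 sin^1.5(90°) = 1.5.
F_nw = 0.6 × 480 × 1.5 = 432 MPa.
φR_n = 0.75 × 432 × 2277 × 10⁻³ = 737.6 kN.

φR_n ≈ 738 kN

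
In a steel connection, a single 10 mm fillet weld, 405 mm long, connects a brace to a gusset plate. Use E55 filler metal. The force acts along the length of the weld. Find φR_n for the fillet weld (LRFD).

E55XX → F_EXX = 550 MPa.
Effective throat t_e = 0.707 × 10 = 7.07 mm.
Total length L = 405 mm; A_we = 7.07 × 405 = 2863 mm².
F_nw = 0.6 F_EXX = 0.6 × 550 = 330 MPa.
φR_n = 0.75 × 330 × 2863 × 10⁻³ = 708.7 kN.

φR_n ≈ 709 kN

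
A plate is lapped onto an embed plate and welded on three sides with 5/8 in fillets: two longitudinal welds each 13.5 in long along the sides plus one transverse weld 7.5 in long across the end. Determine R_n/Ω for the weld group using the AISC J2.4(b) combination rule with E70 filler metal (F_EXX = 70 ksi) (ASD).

R_n/Ω ≈ 320 kips

t_e = 0.707 × 0.625 = 0.4419 in.
R_nwl = 0.6 × 70 × 0.4419 × 27 = 501.1 kips (longitudinal, 2 welds).
R_nwt = 0.6 × 70 × 0.4419 × 7.5 = 139.2 kips (transverse, base value).
(i) R_nwl + R_nwt = 640.3 kips; (ii) 0.85 R_nwl + 1.5 R_nwt = 634.7 kips.
R_n = max = 640.3 kips [governs: (i)]; R_n/Ω = 320.1 kips.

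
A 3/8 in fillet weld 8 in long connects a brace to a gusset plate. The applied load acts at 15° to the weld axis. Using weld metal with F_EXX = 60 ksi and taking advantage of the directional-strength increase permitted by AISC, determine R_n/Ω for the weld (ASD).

t_e = 0.707 × 0.375 = 0.2651 in; A_we = 0.2651 × 8 = 2.121 in².
Directional factor: 1.0 + 0.5 sin^1.5(15°) = 1.066.
F_nw = 0.6 × 60 × 1.066 = 38.37 ksi.
R_n/Ω = (38.37 × 2.121) / 2.0 = 40.69 kips.

R_n/Ω ≈ 40.7 kips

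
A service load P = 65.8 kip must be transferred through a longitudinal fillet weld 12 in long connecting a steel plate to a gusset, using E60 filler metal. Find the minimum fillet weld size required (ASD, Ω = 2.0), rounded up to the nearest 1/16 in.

E60XX → F_EXX = 60 ksi.
Total weld length L = 12 in.
Required throat t_e = P × Ω / (0.6 F_EXX × L) = 65.8 × 2.0 / (0.6 × 60 × 12) = 0.3046 in.
Required leg w = t_e / 0.707 = 0.4309 in → use 7/16 in.

w = 7/16 in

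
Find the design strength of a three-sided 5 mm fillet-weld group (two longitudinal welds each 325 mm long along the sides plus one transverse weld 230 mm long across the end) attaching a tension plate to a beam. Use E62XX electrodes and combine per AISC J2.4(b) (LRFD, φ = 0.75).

φR_n ≈ 885 kN

E62XX → F_EXX = 620 MPa.
t_e = 0.707 × 5 = 3.535 mm.
R_nwl = 0.6 × 620 × 3.535 × 650 × 10⁻³ = 854.8 kN (longitudinal, 2 welds).
R_nwt = 0.6 × 620 × 3.535 × 230 × 10⁻³ = 302.5 kN (transverse, base value).
(i) R_nwl + R_nwt = 1157 kN; (ii) 0.85 R_nwl + 1.5 R_nwt = 1180 kN.
R_n = max = 1180 kN [governs: (ii)]; φR_n = 885.2 kN.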